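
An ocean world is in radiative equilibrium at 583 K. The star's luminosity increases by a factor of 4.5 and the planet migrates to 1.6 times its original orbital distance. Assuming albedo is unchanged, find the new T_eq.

T_eq ≈ 671 K

T_eq ∝ L^(1/4) · d^(−1/2).
T′ = 583 × 4.5^(1/4) / 1.6^(1/2) = 671 K.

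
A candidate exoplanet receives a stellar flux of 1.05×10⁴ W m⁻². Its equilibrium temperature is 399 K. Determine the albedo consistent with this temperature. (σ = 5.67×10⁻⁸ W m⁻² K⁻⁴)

From T_eq⁴ = S(1−A)/(4σ): 1−A = 4σT_eq⁴/S.
1−A = 4 × 5.67×10⁻⁸ × (399)⁴ / 1.05×10⁴ = 0.547.

A ≈ 0.45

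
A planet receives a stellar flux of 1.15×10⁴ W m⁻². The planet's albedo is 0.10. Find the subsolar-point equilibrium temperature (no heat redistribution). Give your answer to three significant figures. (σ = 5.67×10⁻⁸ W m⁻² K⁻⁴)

At the subsolar point the surface absorbs S(1−A) and emits σT⁴ per unit area — no factor of 4, since only the local patch is in balance.
T = [1.15×10⁴ × 0.90 / 5.67×10⁻⁸]^(1/4) = (1.83×10¹¹)^(1/4) = 654 K.

T_ss ≈ 654 K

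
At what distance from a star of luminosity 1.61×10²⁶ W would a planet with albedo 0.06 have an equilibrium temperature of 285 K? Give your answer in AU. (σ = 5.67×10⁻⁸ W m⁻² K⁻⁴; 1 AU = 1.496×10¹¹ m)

From T_eq⁴ = L(1−A)/(16πσd²): d = √[L(1−A)/(16πσT_eq⁴)].
d = √[1.61×10²⁶ × 0.94 / (16π × 5.67×10⁻⁸ × (285)⁴)] = 8.97×10¹⁰ m = 0.600 AU.

d ≈ 0.600 AU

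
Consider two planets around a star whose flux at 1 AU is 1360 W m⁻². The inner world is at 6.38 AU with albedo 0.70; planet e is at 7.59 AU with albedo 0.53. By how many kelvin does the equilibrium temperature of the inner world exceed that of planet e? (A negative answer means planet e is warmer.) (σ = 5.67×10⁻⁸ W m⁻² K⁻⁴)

T_eq = [S₀(1−A)/(4σd²)]^(1/4), so T ∝ (1−A)^(1/4) / √d.
T₁ = [1360×0.30/(4×5.67×10⁻⁸×6.38²)]^(1/4) = 81.53 K.
T₂ = [1360×0.47/(4×5.67×10⁻⁸×7.59²)]^(1/4) = 83.63 K.

ΔT ≈ -2.1 K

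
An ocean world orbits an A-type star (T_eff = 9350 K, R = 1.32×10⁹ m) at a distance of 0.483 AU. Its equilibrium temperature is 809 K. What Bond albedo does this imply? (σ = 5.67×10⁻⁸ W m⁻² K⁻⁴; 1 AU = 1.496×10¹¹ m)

A ≈ 0.33

d = 0.483 AU = 7.23×10¹⁰ m.
L = 4πR_⋆²σT_⋆⁴ = 4π(1.32×10⁹)² × 5.67×10⁻⁸ × (9350)⁴ = 9.49×10²⁷ W.
S = L/(4πd²) = 1.45×10⁵ W m⁻².
From T_eq⁴ = S(1−A)/(4σ): 1−A = 4σT_eq⁴/S.
1−A = 4 × 5.67×10⁻⁸ × (809)⁴ / 1.45×10⁵ = 0.672.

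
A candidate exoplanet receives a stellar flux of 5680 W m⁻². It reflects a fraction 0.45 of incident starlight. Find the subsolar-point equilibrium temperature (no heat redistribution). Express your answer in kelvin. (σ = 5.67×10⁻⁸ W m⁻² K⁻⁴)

T_ss ≈ 484 K

At the subsolar point the surface absorbs S(1−A) and emits σT⁴ per unit area — no factor of 4, since only the local patch is in balance.
T = [5680 × 0.55 / 5.67×10⁻⁸]^(1/4) = (5.51×10¹⁰)^(1/4) = 484 K.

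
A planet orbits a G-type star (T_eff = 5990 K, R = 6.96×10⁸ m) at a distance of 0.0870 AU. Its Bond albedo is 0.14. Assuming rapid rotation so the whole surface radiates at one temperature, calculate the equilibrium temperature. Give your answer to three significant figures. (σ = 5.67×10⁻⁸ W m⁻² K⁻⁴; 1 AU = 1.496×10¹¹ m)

T_eq ≈ 943 K

d = 0.0870 AU = 1.30×10¹⁰ m.
L = 4πR_⋆²σT_⋆⁴ = 4π(6.96×10⁸)² × 5.67×10⁻⁸ × (5990)⁴ = 4.44×10²⁶ W.
S = L/(4πd²) = 2.09×10⁵ W m⁻².
Energy balance: absorbed = emitted ⇒ πR²·S(1−A) = 4πR²·σT_eq⁴, so T_eq⁴ = S(1−A)/(4σ).
T_eq = [2.09×10⁵ × 0.86 / (4 × 5.67×10⁻⁸)]^(1/4) = (7.92×10¹¹)^(1/4) = 943 K.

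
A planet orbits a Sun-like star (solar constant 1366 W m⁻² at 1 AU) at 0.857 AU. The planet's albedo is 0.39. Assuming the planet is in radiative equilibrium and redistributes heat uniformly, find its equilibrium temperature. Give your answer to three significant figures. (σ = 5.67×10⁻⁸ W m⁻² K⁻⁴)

T_eq ≈ 266 K

Flux at 0.857 AU: S = 1366/0.857² = 1860 W m⁻².
Energy balance: absorbed = emitted ⇒ πR²·S(1−A) = 4πR²·σT_eq⁴, so T_eq⁴ = S(1−A)/(4σ).
T_eq = [1860 × 0.61 / (4 × 5.67×10⁻⁸)]^(1/4) = (5.00×10⁹)^(1/4) = 266 K.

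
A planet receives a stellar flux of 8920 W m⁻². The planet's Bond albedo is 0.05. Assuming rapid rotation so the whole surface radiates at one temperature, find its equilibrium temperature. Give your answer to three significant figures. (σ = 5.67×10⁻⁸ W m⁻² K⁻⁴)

Energy balance: absorbed = emitted ⇒ πR²·S(1−A) = 4πR²·σT_eq⁴, so T_eq⁴ = S(1−A)/(4σ).
T_eq = [8920 × 0.95 / (4 × 5.67×10⁻⁸)]^(1/4) = (3.74×10¹⁰)^(1/4) = 440 K.

T_eq ≈ 440 K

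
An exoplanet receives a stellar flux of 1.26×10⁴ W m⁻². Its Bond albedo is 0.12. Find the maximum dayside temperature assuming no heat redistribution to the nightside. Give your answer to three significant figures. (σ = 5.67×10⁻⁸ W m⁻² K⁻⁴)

With no redistribution each surface element balances locally: S(1−A) = σT⁴.
T = [1.26×10⁴ × 0.88 / 5.67×10⁻⁸]^(1/4) = (1.96×10¹¹)^(1/4) = 665 K.

T_ss ≈ 665 K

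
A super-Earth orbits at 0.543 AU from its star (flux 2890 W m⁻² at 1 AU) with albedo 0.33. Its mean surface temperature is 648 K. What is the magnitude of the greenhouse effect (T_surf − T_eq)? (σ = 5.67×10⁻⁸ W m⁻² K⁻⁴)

S = 2890/0.543² = 9802 W m⁻².
T_eq = [S(1−A)/(4σ)]^(1/4) = [9802×0.67/(4×5.67×10⁻⁸)]^(1/4) = 412.5 K.
ΔT = T_surf − T_eq = 648 − 412.5.

ΔT ≈ 235.5 K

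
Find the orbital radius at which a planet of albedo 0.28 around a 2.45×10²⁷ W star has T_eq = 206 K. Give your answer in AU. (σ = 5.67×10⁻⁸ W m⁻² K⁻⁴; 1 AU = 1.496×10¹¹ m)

d ≈ 3.92 AU

From T_eq⁴ = L(1−A)/(16πσd²): d = √[L(1−A)/(16πσT_eq⁴)].
d = √[2.45×10²⁷ × 0.72 / (16π × 5.67×10⁻⁸ × (206)⁴)] = 5.86×10¹¹ m = 3.92 AU.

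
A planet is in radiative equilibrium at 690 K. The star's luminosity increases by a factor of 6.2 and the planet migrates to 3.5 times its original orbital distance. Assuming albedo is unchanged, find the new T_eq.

T_eq ≈ 582 K

T_eq ∝ L^(1/4) · d^(−1/2).
T′ = 690 × 6.2^(1/4) / 3.5^(1/2) = 582 K.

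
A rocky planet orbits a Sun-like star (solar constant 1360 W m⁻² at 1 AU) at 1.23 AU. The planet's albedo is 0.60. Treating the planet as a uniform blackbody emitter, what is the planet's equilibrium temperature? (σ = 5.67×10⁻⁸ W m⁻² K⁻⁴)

Flux at 1.23 AU: S = 1360/1.23² = 899 W m⁻².
Energy balance: absorbed = emitted ⇒ πR²·S(1−A) = 4πR²·σT_eq⁴, so T_eq⁴ = S(1−A)/(4σ).
T_eq = [899 × 0.40 / (4 × 5.67×10⁻⁸)]^(1/4) = (1.59×10⁹)^(1/4) = 200 K.

T_eq ≈ 200 K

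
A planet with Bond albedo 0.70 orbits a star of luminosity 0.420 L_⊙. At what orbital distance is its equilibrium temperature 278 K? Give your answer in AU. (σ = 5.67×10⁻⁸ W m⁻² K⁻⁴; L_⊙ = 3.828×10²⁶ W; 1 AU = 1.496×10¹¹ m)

L = 0.420 × 3.828×10²⁶ = 1.61×10²⁶ W.
From T_eq⁴ = L(1−A)/(16πσd²): d = √[L(1−A)/(16πσT_eq⁴)].
d = √[1.61×10²⁶ × 0.30 / (16π × 5.67×10⁻⁸ × (278)⁴)] = 5.32×10¹⁰ m = 0.356 AU.

d ≈ 0.356 AU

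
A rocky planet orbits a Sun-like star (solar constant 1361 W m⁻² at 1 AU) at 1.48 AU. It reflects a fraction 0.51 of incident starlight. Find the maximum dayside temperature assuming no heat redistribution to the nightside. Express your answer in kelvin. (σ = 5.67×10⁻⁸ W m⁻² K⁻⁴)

T_ss ≈ 271 K

Flux at 1.48 AU: S = 1361/1.48² = 621 W m⁻².
With no redistribution each surface element balances locally: S(1−A) = σT⁴.
T = [621 × 0.49 / 5.67×10⁻⁸]^(1/4) = (5.37×10⁹)^(1/4) = 271 K.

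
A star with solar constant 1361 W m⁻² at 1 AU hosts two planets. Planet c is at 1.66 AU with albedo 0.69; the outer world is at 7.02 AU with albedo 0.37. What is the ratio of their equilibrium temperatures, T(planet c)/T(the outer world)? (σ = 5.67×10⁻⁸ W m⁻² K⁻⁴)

T_eq = [S₀(1−A)/(4σd²)]^(1/4), so T ∝ (1−A)^(1/4) / √d.
T₁ = [1361×0.31/(4×5.67×10⁻⁸×1.66²)]^(1/4) = 161.19 K.
T₂ = [1361×0.63/(4×5.67×10⁻⁸×7.02²)]^(1/4) = 93.59 K.

T₁/T₂ ≈ 1.722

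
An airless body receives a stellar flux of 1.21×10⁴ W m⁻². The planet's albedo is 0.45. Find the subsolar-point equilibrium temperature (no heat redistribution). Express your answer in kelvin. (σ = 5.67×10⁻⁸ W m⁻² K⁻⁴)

T_ss ≈ 585 K

At the subsolar point the surface absorbs S(1−A) and emits σT⁴ per unit area — no factor of 4, since only the local patch is in balance.
T = [1.21×10⁴ × 0.55 / 5.67×10⁻⁸]^(1/4) = (1.17×10¹¹)^(1/4) = 585 K.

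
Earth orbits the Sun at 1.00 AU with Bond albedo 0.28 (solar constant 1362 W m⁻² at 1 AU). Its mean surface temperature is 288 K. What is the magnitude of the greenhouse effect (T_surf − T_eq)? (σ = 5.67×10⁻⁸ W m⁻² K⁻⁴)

ΔT ≈ 31.6 K

S = 1362/1.00² = 1362 W m⁻².
T_eq = [S(1−A)/(4σ)]^(1/4) = [1362×0.72/(4×5.67×10⁻⁸)]^(1/4) = 256.4 K.
ΔT = T_surf − T_eq = 288 − 256.4.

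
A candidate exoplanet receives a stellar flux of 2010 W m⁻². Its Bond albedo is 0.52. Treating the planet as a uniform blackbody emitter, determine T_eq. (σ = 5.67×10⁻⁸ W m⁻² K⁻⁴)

T_eq ≈ 255 K

Energy balance: absorbed = emitted ⇒ πR²·S(1−A) = 4πR²·σT_eq⁴, so T_eq⁴ = S(1−A)/(4σ).
T_eq = [2010 × 0.48 / (4 × 5.67×10⁻⁸)]^(1/4) = (4.25×10⁹)^(1/4) = 255 K.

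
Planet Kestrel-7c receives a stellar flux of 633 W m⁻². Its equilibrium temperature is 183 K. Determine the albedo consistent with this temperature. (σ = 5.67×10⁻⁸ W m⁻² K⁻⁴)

From T_eq⁴ = S(1−A)/(4σ): 1−A = 4σT_eq⁴/S.
1−A = 4 × 5.67×10⁻⁸ × (183)⁴ / 633 = 0.402.

A ≈ 0.60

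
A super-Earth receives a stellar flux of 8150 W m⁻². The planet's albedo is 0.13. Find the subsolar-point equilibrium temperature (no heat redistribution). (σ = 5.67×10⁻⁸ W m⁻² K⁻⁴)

At the subsolar point the surface absorbs S(1−A) and emits σT⁴ per unit area — no factor of 4, since only the local patch is in balance.
T = [8150 × 0.87 / 5.67×10⁻⁸]^(1/4) = (1.25×10¹¹)^(1/4) = 595 K.

T_ss ≈ 595 K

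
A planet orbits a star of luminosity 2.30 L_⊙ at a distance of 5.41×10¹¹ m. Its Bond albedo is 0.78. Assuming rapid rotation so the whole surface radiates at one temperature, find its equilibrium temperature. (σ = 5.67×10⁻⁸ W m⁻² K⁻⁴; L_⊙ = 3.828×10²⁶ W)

T_eq ≈ 123 K

L = 2.30 × 3.828×10²⁶ = 8.80×10²⁶ W.
Flux: S = L/(4πd²) = 8.80×10²⁶/(4π×(5.41×10¹¹)²) = 239 W m⁻².
Energy balance: absorbed = emitted ⇒ πR²·S(1−A) = 4πR²·σT_eq⁴, so T_eq⁴ = S(1−A)/(4σ).
T_eq = [239 × 0.22 / (4 × 5.67×10⁻⁸)]^(1/4) = (2.32×10⁸)^(1/4) = 123 K.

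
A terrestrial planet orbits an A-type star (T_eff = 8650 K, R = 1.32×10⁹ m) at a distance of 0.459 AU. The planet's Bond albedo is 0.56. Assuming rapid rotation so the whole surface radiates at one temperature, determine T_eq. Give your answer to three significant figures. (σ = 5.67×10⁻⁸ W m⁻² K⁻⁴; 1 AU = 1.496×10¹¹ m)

d = 0.459 AU = 6.87×10¹⁰ m.
L = 4πR_⋆²σT_⋆⁴ = 4π(1.32×10⁹)² × 5.67×10⁻⁸ × (8650)⁴ = 6.95×10²⁷ W.
S = L/(4πd²) = 1.17×10⁵ W m⁻².
Energy balance: absorbed = emitted ⇒ πR²·S(1−A) = 4πR²·σT_eq⁴, so T_eq⁴ = S(1−A)/(4σ).
T_eq = [1.17×10⁵ × 0.44 / (4 × 5.67×10⁻⁸)]^(1/4) = (2.28×10¹¹)^(1/4) = 691 K.

T_eq ≈ 691 K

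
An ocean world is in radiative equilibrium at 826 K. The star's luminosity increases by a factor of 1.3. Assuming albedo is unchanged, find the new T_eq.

T_eq ≈ 882 K

T_eq ∝ L^(1/4) · d^(−1/2).
T′ = 826 × 1.3^(1/4) = 882 K.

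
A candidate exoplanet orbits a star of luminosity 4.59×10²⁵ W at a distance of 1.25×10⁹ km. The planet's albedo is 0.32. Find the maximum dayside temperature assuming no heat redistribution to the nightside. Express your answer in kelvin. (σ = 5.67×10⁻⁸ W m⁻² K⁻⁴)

T_ss ≈ 72.8 K

d = 1.25×10⁹ km = 1.25×10¹² m.
Flux: S = L/(4πd²) = 4.59×10²⁵/(4π×(1.25×10¹²)²) = 2.34 W m⁻².
With no redistribution each surface element balances locally: S(1−A) = σT⁴.
T = [2.34 × 0.68 / 5.67×10⁻⁸]^(1/4) = (2.80×10⁷)^(1/4) = 72.8 K.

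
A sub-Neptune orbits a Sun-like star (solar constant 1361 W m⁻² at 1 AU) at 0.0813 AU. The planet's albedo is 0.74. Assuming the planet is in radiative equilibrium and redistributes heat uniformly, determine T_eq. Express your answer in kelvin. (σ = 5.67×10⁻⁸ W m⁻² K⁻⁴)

T_eq ≈ 697 K

Flux at 0.0813 AU: S = 1361/0.0813² = 2.06×10⁵ W m⁻².
Energy balance: absorbed = emitted ⇒ πR²·S(1−A) = 4πR²·σT_eq⁴, so T_eq⁴ = S(1−A)/(4σ).
T_eq = [2.06×10⁵ × 0.26 / (4 × 5.67×10⁻⁸)]^(1/4) = (2.36×10¹¹)^(1/4) = 697 K.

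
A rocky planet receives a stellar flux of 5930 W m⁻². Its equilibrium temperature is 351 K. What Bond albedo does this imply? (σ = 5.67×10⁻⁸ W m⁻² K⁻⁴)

A ≈ 0.42

From T_eq⁴ = S(1−A)/(4σ): 1−A = 4σT_eq⁴/S.
1−A = 4 × 5.67×10⁻⁸ × (351)⁴ / 5930 = 0.581.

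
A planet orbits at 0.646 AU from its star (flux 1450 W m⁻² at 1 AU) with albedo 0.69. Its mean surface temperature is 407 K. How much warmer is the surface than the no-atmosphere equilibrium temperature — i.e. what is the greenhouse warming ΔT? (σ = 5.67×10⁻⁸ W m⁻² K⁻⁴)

ΔT ≈ 144.5 K

S = 1450/0.646² = 3475 W m⁻².
T_eq = [S(1−A)/(4σ)]^(1/4) = [3475×0.31/(4×5.67×10⁻⁸)]^(1/4) = 262.5 K.
ΔT = T_surf − T_eq = 407 − 262.5.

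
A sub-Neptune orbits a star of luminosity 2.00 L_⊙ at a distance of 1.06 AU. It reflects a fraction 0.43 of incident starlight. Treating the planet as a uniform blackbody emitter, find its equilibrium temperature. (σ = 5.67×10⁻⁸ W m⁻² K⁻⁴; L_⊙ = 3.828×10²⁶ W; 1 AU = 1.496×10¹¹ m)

T_eq ≈ 279 K

d = 1.06 AU = 1.59×10¹¹ m.
L = 2.00 × 3.828×10²⁶ = 7.66×10²⁶ W.
Flux: S = L/(4πd²) = 7.66×10²⁶/(4π×(1.59×10¹¹)²) = 2420 W m⁻².
Energy balance: absorbed = emitted ⇒ πR²·S(1−A) = 4πR²·σT_eq⁴, so T_eq⁴ = S(1−A)/(4σ).
T_eq = [2420 × 0.57 / (4 × 5.67×10⁻⁸)]^(1/4) = (6.09×10⁹)^(1/4) = 279 K.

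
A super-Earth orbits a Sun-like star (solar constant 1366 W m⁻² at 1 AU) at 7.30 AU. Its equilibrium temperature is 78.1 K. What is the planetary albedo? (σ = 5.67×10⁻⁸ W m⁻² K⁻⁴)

Flux at 7.30 AU: S = 1366/7.30² = 25.6 W m⁻².
From T_eq⁴ = S(1−A)/(4σ): 1−A = 4σT_eq⁴/S.
1−A = 4 × 5.67×10⁻⁸ × (78.1)⁴ / 25.6 = 0.329.

A ≈ 0.67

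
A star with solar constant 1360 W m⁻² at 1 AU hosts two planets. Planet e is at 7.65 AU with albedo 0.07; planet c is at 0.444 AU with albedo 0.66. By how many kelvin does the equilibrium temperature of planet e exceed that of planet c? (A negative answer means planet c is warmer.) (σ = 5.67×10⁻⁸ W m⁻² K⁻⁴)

T_eq = [S₀(1−A)/(4σd²)]^(1/4), so T ∝ (1−A)^(1/4) / √d.
T₁ = [1360×0.93/(4×5.67×10⁻⁸×7.65²)]^(1/4) = 98.80 K.
T₂ = [1360×0.34/(4×5.67×10⁻⁸×0.444²)]^(1/4) = 318.90 K.

ΔT ≈ -220.1 K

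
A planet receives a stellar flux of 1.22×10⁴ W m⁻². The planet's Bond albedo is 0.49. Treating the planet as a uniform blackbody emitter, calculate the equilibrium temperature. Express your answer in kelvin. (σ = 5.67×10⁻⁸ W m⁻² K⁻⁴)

T_eq ≈ 407 K

Energy balance: absorbed = emitted ⇒ πR²·S(1−A) = 4πR²·σT_eq⁴, so T_eq⁴ = S(1−A)/(4σ).
T_eq = [1.22×10⁴ × 0.51 / (4 × 5.67×10⁻⁸)]^(1/4) = (2.74×10¹⁰)^(1/4) = 407 K.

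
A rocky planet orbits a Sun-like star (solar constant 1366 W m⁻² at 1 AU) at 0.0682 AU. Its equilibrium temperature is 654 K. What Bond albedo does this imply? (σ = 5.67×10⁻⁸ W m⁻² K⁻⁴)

A ≈ 0.86

Flux at 0.0682 AU: S = 1366/0.0682² = 2.94×10⁵ W m⁻².
From T_eq⁴ = S(1−A)/(4σ): 1−A = 4σT_eq⁴/S.
1−A = 4 × 5.67×10⁻⁸ × (654)⁴ / 2.94×10⁵ = 0.141.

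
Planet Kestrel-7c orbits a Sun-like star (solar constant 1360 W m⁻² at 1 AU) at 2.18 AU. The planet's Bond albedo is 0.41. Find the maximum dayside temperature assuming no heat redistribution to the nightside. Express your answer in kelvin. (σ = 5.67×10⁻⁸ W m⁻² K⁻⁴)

T_ss ≈ 234 K

Flux at 2.18 AU: S = 1360/2.18² = 286 W m⁻².
With no redistribution each surface element balances locally: S(1−A) = σT⁴.
T = [286 × 0.59 / 5.67×10⁻⁸]^(1/4) = (2.98×10⁹)^(1/4) = 234 K.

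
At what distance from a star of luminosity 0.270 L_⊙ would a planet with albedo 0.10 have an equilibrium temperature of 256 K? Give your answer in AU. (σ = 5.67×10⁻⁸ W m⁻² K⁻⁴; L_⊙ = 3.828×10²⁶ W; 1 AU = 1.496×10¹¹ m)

d ≈ 0.583 AU

L = 0.270 × 3.828×10²⁶ = 1.03×10²⁶ W.
From T_eq⁴ = L(1−A)/(16πσd²): d = √[L(1−A)/(16πσT_eq⁴)].
d = √[1.03×10²⁶ × 0.90 / (16π × 5.67×10⁻⁸ × (256)⁴)] = 8.72×10¹⁰ m = 0.583 AU.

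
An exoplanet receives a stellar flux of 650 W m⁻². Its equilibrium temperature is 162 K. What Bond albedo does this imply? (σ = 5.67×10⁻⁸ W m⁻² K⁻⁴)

A ≈ 0.76

From T_eq⁴ = S(1−A)/(4σ): 1−A = 4σT_eq⁴/S.
1−A = 4 × 5.67×10⁻⁸ × (162)⁴ / 650 = 0.240.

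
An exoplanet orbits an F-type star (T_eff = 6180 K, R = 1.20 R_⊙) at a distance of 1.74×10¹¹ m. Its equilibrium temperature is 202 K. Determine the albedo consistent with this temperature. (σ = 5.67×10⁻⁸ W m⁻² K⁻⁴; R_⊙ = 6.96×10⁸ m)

R_⋆ = 1.20 × 6.96×10⁸ = 8.35×10⁸ m.
L = 4πR_⋆²σT_⋆⁴ = 4π(8.35×10⁸)² × 5.67×10⁻⁸ × (6180)⁴ = 7.25×10²⁶ W.
S = L/(4πd²) = 1910 W m⁻².
From T_eq⁴ = S(1−A)/(4σ): 1−A = 4σT_eq⁴/S.
1−A = 4 × 5.67×10⁻⁸ × (202)⁴ / 1910 = 0.198.

A ≈ 0.80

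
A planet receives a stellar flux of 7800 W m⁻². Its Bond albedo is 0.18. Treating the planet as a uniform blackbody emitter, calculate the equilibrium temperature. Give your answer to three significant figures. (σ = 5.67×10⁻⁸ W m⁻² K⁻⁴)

T_eq ≈ 410 K

Energy balance: absorbed = emitted ⇒ πR²·S(1−A) = 4πR²·σT_eq⁴, so T_eq⁴ = S(1−A)/(4σ).
T_eq = [7800 × 0.82 / (4 × 5.67×10⁻⁸)]^(1/4) = (2.82×10¹⁰)^(1/4) = 410 K.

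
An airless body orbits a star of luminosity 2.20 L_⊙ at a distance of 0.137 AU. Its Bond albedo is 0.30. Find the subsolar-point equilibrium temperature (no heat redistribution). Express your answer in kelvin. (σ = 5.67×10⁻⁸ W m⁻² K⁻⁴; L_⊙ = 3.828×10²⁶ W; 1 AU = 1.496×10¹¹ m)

T_ss ≈ 1180 K

d = 0.137 AU = 2.05×10¹⁰ m.
L = 2.20 × 3.828×10²⁶ = 8.42×10²⁶ W.
Flux: S = L/(4πd²) = 8.42×10²⁶/(4π×(2.05×10¹⁰)²) = 1.60×10⁵ W m⁻².
At the subsolar point the surface absorbs S(1−A) and emits σT⁴ per unit area — no factor of 4, since only the local patch is in balance.
T = [1.60×10⁵ × 0.70 / 5.67×10⁻⁸]^(1/4) = (1.97×10¹²)^(1/4) = 1180 K.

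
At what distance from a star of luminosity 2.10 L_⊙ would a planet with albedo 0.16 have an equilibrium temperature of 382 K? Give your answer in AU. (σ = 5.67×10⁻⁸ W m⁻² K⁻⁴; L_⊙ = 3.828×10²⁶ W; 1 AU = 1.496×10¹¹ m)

d ≈ 0.705 AU

L = 2.10 × 3.828×10²⁶ = 8.04×10²⁶ W.
From T_eq⁴ = L(1−A)/(16πσd²): d = √[L(1−A)/(16πσT_eq⁴)].
d = √[8.04×10²⁶ × 0.84 / (16π × 5.67×10⁻⁸ × (382)⁴)] = 1.05×10¹¹ m = 0.705 AU.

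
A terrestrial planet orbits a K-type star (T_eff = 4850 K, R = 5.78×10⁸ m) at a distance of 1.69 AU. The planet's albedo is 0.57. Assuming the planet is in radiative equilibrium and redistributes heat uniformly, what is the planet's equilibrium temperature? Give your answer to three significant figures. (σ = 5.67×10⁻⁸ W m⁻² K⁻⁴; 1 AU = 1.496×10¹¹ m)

T_eq ≈ 133 K

d = 1.69 AU = 2.53×10¹¹ m.
L = 4πR_⋆²σT_⋆⁴ = 4π(5.78×10⁸)² × 5.67×10⁻⁸ × (4850)⁴ = 1.32×10²⁶ W.
S = L/(4πd²) = 164 W m⁻².
Energy balance: absorbed = emitted ⇒ πR²·S(1−A) = 4πR²·σT_eq⁴, so T_eq⁴ = S(1−A)/(4σ).
T_eq = [164 × 0.43 / (4 × 5.67×10⁻⁸)]^(1/4) = (3.11×10⁸)^(1/4) = 133 K.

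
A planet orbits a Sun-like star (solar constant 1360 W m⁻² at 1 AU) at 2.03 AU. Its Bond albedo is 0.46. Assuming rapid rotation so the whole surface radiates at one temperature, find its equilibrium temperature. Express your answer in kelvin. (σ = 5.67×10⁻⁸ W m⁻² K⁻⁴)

T_eq ≈ 167 K

Flux at 2.03 AU: S = 1360/2.03² = 330 W m⁻².
Energy balance: absorbed = emitted ⇒ πR²·S(1−A) = 4πR²·σT_eq⁴, so T_eq⁴ = S(1−A)/(4σ).
T_eq = [330 × 0.54 / (4 × 5.67×10⁻⁸)]^(1/4) = (7.86×10⁸)^(1/4) = 167 K.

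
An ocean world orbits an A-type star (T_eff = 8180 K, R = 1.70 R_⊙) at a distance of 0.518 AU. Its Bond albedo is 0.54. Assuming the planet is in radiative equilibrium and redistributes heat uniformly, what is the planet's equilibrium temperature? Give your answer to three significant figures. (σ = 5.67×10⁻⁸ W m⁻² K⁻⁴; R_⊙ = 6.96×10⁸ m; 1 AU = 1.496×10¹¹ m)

R_⋆ = 1.70 × 6.96×10⁸ = 1.18×10⁹ m.
d = 0.518 AU = 7.75×10¹⁰ m.
L = 4πR_⋆²σT_⋆⁴ = 4π(1.18×10⁹)² × 5.67×10⁻⁸ × (8180)⁴ = 4.47×10²⁷ W.
S = L/(4πd²) = 5.92×10⁴ W m⁻².
Energy balance: absorbed = emitted ⇒ πR²·S(1−A) = 4πR²·σT_eq⁴, so T_eq⁴ = S(1−A)/(4σ).
T_eq = [5.92×10⁴ × 0.46 / (4 × 5.67×10⁻⁸)]^(1/4) = (1.20×10¹¹)^(1/4) = 589 K.

T_eq ≈ 589 K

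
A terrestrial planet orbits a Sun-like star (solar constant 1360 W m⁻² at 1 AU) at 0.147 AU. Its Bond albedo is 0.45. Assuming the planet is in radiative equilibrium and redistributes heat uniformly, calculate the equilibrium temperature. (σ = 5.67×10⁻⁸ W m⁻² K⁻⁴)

T_eq ≈ 625 K

Flux at 0.147 AU: S = 1360/0.147² = 6.29×10⁴ W m⁻².
Energy balance: absorbed = emitted ⇒ πR²·S(1−A) = 4πR²·σT_eq⁴, so T_eq⁴ = S(1−A)/(4σ).
T_eq = [6.29×10⁴ × 0.55 / (4 × 5.67×10⁻⁸)]^(1/4) = (1.53×10¹¹)^(1/4) = 625 K.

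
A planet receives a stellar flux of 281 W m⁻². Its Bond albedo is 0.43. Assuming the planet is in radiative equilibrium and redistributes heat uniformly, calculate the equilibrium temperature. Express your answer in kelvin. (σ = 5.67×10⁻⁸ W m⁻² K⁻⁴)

Energy balance: absorbed = emitted ⇒ πR²·S(1−A) = 4πR²·σT_eq⁴, so T_eq⁴ = S(1−A)/(4σ).
T_eq = [281 × 0.57 / (4 × 5.67×10⁻⁸)]^(1/4) = (7.06×10⁸)^(1/4) = 163 K.

T_eq ≈ 163 K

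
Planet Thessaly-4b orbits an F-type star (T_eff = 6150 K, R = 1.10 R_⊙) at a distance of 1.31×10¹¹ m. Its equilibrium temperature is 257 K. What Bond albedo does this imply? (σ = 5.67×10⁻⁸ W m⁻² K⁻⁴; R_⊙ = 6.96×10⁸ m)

R_⋆ = 1.10 × 6.96×10⁸ = 7.66×10⁸ m.
L = 4πR_⋆²σT_⋆⁴ = 4π(7.66×10⁸)² × 5.67×10⁻⁸ × (6150)⁴ = 5.97×10²⁶ W.
S = L/(4πd²) = 2770 W m⁻².
From T_eq⁴ = S(1−A)/(4σ): 1−A = 4σT_eq⁴/S.
1−A = 4 × 5.67×10⁻⁸ × (257)⁴ / 2770 = 0.357.

A ≈ 0.64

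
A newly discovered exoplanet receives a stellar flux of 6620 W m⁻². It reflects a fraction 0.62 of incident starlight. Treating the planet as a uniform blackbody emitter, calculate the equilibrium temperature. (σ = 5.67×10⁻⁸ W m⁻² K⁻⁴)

T_eq ≈ 325 K

Energy balance: absorbed = emitted ⇒ πR²·S(1−A) = 4πR²·σT_eq⁴, so T_eq⁴ = S(1−A)/(4σ).
T_eq = [6620 × 0.38 / (4 × 5.67×10⁻⁸)]^(1/4) = (1.11×10¹⁰)^(1/4) = 325 K.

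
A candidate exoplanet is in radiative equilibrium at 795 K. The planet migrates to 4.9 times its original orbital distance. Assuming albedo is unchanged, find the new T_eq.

T_eq ∝ L^(1/4) · d^(−1/2).
T′ = 795 / 4.9^(1/2) = 359 K.

T_eq ≈ 359 K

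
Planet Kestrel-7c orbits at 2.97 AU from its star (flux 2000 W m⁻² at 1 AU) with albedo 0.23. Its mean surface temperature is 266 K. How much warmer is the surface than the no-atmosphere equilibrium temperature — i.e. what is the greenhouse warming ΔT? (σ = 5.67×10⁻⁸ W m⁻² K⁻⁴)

S = 2000/2.97² = 226.7 W m⁻².
T_eq = [S(1−A)/(4σ)]^(1/4) = [226.7×0.77/(4×5.67×10⁻⁸)]^(1/4) = 166.6 K.
ΔT = T_surf − T_eq = 266 − 166.6.

ΔT ≈ 99.4 K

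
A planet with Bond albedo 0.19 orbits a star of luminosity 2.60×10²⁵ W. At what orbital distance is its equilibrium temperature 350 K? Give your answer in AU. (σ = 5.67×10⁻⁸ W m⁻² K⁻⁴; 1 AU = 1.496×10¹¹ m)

From T_eq⁴ = L(1−A)/(16πσd²): d = √[L(1−A)/(16πσT_eq⁴)].
d = √[2.60×10²⁵ × 0.81 / (16π × 5.67×10⁻⁸ × (350)⁴)] = 2.22×10¹⁰ m = 0.148 AU.

d ≈ 0.148 AU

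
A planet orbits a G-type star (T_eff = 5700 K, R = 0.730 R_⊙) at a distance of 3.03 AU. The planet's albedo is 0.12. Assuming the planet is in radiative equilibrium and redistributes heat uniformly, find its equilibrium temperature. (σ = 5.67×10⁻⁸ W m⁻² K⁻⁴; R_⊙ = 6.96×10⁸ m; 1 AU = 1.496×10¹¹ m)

T_eq ≈ 131 K

R_⋆ = 0.730 × 6.96×10⁸ = 5.08×10⁸ m.
d = 3.03 AU = 4.53×10¹¹ m.
L = 4πR_⋆²σT_⋆⁴ = 4π(5.08×10⁸)² × 5.67×10⁻⁸ × (5700)⁴ = 1.94×10²⁶ W.
S = L/(4πd²) = 75.2 W m⁻².
Energy balance: absorbed = emitted ⇒ πR²·S(1−A) = 4πR²·σT_eq⁴, so T_eq⁴ = S(1−A)/(4σ).
T_eq = [75.2 × 0.88 / (4 × 5.67×10⁻⁸)]^(1/4) = (2.92×10⁸)^(1/4) = 131 K.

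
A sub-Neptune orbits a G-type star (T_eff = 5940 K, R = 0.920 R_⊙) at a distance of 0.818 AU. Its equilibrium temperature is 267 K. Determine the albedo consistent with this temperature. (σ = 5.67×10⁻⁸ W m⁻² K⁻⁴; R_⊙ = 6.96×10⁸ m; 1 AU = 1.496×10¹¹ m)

A ≈ 0.40

R_⋆ = 0.920 × 6.96×10⁸ = 6.40×10⁸ m.
d = 0.818 AU = 1.22×10¹¹ m.
L = 4πR_⋆²σT_⋆⁴ = 4π(6.40×10⁸)² × 5.67×10⁻⁸ × (5940)⁴ = 3.64×10²⁶ W.
S = L/(4πd²) = 1930 W m⁻².
From T_eq⁴ = S(1−A)/(4σ): 1−A = 4σT_eq⁴/S.
1−A = 4 × 5.67×10⁻⁸ × (267)⁴ / 1930 = 0.596.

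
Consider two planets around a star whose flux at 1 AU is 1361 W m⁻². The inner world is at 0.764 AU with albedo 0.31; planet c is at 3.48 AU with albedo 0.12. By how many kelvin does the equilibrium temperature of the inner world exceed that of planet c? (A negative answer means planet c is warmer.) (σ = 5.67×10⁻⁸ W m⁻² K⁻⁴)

ΔT ≈ 145.7 K

T_eq = [S₀(1−A)/(4σd²)]^(1/4), so T ∝ (1−A)^(1/4) / √d.
T₁ = [1361×0.69/(4×5.67×10⁻⁸×0.764²)]^(1/4) = 290.21 K.
T₂ = [1361×0.88/(4×5.67×10⁻⁸×3.48²)]^(1/4) = 144.51 K.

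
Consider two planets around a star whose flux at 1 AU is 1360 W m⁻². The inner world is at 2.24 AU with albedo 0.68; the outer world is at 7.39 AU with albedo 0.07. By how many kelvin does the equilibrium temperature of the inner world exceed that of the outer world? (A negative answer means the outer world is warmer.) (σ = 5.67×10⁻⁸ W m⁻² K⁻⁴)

T_eq = [S₀(1−A)/(4σd²)]^(1/4), so T ∝ (1−A)^(1/4) / √d.
T₁ = [1360×0.32/(4×5.67×10⁻⁸×2.24²)]^(1/4) = 139.84 K.
T₂ = [1360×0.93/(4×5.67×10⁻⁸×7.39²)]^(1/4) = 100.52 K.

ΔT ≈ 39.3 K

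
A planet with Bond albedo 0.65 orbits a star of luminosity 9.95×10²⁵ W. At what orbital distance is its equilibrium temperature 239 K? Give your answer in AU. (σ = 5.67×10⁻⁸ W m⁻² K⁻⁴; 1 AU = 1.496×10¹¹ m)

From T_eq⁴ = L(1−A)/(16πσd²): d = √[L(1−A)/(16πσT_eq⁴)].
d = √[9.95×10²⁵ × 0.35 / (16π × 5.67×10⁻⁸ × (239)⁴)] = 6.12×10¹⁰ m = 0.409 AU.

d ≈ 0.409 AU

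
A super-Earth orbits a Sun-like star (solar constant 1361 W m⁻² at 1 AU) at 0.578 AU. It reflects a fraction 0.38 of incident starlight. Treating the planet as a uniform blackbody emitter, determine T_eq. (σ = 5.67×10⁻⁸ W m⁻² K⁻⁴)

T_eq ≈ 325 K

Flux at 0.578 AU: S = 1361/0.578² = 4070 W m⁻².
Energy balance: absorbed = emitted ⇒ πR²·S(1−A) = 4πR²·σT_eq⁴, so T_eq⁴ = S(1−A)/(4σ).
T_eq = [4070 × 0.62 / (4 × 5.67×10⁻⁸)]^(1/4) = (1.11×10¹⁰)^(1/4) = 325 K.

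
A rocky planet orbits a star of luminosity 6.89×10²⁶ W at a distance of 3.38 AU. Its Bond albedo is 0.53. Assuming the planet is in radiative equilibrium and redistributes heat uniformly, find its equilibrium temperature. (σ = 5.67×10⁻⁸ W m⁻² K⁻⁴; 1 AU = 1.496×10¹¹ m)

d = 3.38 AU = 5.06×10¹¹ m.
Flux: S = L/(4πd²) = 6.89×10²⁶/(4π×(5.06×10¹¹)²) = 214 W m⁻².
Energy balance: absorbed = emitted ⇒ πR²·S(1−A) = 4πR²·σT_eq⁴, so T_eq⁴ = S(1−A)/(4σ).
T_eq = [214 × 0.47 / (4 × 5.67×10⁻⁸)]^(1/4) = (4.44×10⁸)^(1/4) = 145 K.

T_eq ≈ 145 K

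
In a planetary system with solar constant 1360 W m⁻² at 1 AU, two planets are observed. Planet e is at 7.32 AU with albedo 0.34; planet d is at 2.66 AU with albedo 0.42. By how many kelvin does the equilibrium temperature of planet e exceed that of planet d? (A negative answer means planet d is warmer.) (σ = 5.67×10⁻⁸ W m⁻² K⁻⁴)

ΔT ≈ -56.2 K

T_eq = [S₀(1−A)/(4σd²)]^(1/4), so T ∝ (1−A)^(1/4) / √d.
T₁ = [1360×0.66/(4×5.67×10⁻⁸×7.32²)]^(1/4) = 92.71 K.
T₂ = [1360×0.58/(4×5.67×10⁻⁸×2.66²)]^(1/4) = 148.90 K.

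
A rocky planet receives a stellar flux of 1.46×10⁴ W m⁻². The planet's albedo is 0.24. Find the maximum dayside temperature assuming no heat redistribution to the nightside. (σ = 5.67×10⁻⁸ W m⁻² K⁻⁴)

T_ss ≈ 665 K

With no redistribution each surface element balances locally: S(1−A) = σT⁴.
T = [1.46×10⁴ × 0.76 / 5.67×10⁻⁸]^(1/4) = (1.96×10¹¹)^(1/4) = 665 K.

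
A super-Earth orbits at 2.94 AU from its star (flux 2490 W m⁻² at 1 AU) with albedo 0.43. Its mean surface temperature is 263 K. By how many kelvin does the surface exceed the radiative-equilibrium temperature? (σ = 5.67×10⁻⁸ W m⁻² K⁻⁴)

ΔT ≈ 99.0 K

S = 2490/2.94² = 288.1 W m⁻².
T_eq = [S(1−A)/(4σ)]^(1/4) = [288.1×0.57/(4×5.67×10⁻⁸)]^(1/4) = 164.0 K.
ΔT = T_surf − T_eq = 263 − 164.0.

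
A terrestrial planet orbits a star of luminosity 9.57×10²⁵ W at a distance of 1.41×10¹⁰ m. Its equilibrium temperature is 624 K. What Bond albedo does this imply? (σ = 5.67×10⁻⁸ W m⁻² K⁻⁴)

Flux: S = L/(4πd²) = 9.57×10²⁵/(4π×(1.41×10¹⁰)²) = 3.83×10⁴ W m⁻².
From T_eq⁴ = S(1−A)/(4σ): 1−A = 4σT_eq⁴/S.
1−A = 4 × 5.67×10⁻⁸ × (624)⁴ / 3.83×10⁴ = 0.898.

A ≈ 0.10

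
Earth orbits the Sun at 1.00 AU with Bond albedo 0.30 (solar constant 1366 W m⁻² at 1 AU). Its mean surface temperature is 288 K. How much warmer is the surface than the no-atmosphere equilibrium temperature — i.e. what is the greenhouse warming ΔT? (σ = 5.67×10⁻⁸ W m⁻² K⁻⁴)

ΔT ≈ 33.2 K

S = 1366/1.00² = 1366 W m⁻².
T_eq = [S(1−A)/(4σ)]^(1/4) = [1366×0.70/(4×5.67×10⁻⁸)]^(1/4) = 254.8 K.
ΔT = T_surf − T_eq = 288 − 254.8.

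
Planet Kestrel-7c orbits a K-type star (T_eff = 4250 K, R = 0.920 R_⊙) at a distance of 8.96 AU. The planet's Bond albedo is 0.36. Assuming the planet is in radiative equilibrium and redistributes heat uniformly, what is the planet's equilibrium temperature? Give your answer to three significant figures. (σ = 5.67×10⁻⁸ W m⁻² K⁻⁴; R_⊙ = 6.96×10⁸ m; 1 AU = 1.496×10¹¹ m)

T_eq ≈ 58.7 K

R_⋆ = 0.920 × 6.96×10⁸ = 6.40×10⁸ m.
d = 8.96 AU = 1.34×10¹² m.
L = 4πR_⋆²σT_⋆⁴ = 4π(6.40×10⁸)² × 5.67×10⁻⁸ × (4250)⁴ = 9.53×10²⁵ W.
S = L/(4πd²) = 4.22 W m⁻².
Energy balance: absorbed = emitted ⇒ πR²·S(1−A) = 4πR²·σT_eq⁴, so T_eq⁴ = S(1−A)/(4σ).
T_eq = [4.22 × 0.64 / (4 × 5.67×10⁻⁸)]^(1/4) = (1.19×10⁷)^(1/4) = 58.7 K.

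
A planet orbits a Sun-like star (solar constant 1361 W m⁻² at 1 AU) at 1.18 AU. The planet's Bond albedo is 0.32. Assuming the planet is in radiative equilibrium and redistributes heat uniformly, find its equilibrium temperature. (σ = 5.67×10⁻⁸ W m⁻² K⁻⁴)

Flux at 1.18 AU: S = 1361/1.18² = 977 W m⁻².
Energy balance: absorbed = emitted ⇒ πR²·S(1−A) = 4πR²·σT_eq⁴, so T_eq⁴ = S(1−A)/(4σ).
T_eq = [977 × 0.68 / (4 × 5.67×10⁻⁸)]^(1/4) = (2.93×10⁹)^(1/4) = 233 K.

T_eq ≈ 233 K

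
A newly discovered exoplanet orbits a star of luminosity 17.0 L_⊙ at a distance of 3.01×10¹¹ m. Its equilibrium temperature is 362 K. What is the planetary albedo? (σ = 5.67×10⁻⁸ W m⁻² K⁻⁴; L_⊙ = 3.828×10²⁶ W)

L = 17.0 × 3.828×10²⁶ = 6.51×10²⁷ W.
Flux: S = L/(4πd²) = 6.51×10²⁷/(4π×(3.01×10¹¹)²) = 5720 W m⁻².
From T_eq⁴ = S(1−A)/(4σ): 1−A = 4σT_eq⁴/S.
1−A = 4 × 5.67×10⁻⁸ × (362)⁴ / 5720 = 0.681.

A ≈ 0.32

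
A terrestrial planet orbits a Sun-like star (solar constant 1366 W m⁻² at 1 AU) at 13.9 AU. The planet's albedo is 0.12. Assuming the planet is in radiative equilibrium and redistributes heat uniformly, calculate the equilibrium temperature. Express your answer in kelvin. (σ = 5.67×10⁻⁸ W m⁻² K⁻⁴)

Flux at 13.9 AU: S = 1366/13.9² = 7.07 W m⁻².
Energy balance: absorbed = emitted ⇒ πR²·S(1−A) = 4πR²·σT_eq⁴, so T_eq⁴ = S(1−A)/(4σ).
T_eq = [7.07 × 0.88 / (4 × 5.67×10⁻⁸)]^(1/4) = (2.74×10⁷)^(1/4) = 72.4 K.

T_eq ≈ 72.4 K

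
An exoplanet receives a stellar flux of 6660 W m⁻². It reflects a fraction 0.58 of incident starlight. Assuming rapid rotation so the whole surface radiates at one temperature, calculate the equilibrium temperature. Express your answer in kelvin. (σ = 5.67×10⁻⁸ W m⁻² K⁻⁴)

T_eq ≈ 333 K

Energy balance: absorbed = emitted ⇒ πR²·S(1−A) = 4πR²·σT_eq⁴, so T_eq⁴ = S(1−A)/(4σ).
T_eq = [6660 × 0.42 / (4 × 5.67×10⁻⁸)]^(1/4) = (1.23×10¹⁰)^(1/4) = 333 K.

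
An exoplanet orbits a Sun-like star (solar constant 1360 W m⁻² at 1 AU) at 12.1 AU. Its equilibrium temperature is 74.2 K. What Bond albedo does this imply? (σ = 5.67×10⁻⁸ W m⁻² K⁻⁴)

A ≈ 0.26

Flux at 12.1 AU: S = 1360/12.1² = 9.29 W m⁻².
From T_eq⁴ = S(1−A)/(4σ): 1−A = 4σT_eq⁴/S.
1−A = 4 × 5.67×10⁻⁸ × (74.2)⁴ / 9.29 = 0.740.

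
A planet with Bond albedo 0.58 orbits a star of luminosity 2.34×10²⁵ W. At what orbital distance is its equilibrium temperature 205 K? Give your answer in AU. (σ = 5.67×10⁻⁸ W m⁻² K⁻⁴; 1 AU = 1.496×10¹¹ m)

d ≈ 0.295 AU

From T_eq⁴ = L(1−A)/(16πσd²): d = √[L(1−A)/(16πσT_eq⁴)].
d = √[2.34×10²⁵ × 0.42 / (16π × 5.67×10⁻⁸ × (205)⁴)] = 4.42×10¹⁰ m = 0.295 AU.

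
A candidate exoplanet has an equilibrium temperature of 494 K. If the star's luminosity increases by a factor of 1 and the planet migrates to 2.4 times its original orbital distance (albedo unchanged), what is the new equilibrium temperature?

T_eq ∝ L^(1/4) · d^(−1/2).
T′ = 494 × 1^(1/4) / 2.4^(1/2) = 319 K.

T_eq ≈ 319 K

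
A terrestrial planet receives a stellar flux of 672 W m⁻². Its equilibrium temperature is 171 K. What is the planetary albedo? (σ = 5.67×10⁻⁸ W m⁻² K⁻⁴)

A ≈ 0.71

From T_eq⁴ = S(1−A)/(4σ): 1−A = 4σT_eq⁴/S.
1−A = 4 × 5.67×10⁻⁸ × (171)⁴ / 672 = 0.289.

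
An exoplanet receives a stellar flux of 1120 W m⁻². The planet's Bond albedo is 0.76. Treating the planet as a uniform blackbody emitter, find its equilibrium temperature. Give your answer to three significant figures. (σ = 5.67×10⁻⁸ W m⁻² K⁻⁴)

Energy balance: absorbed = emitted ⇒ πR²·S(1−A) = 4πR²·σT_eq⁴, so T_eq⁴ = S(1−A)/(4σ).
T_eq = [1120 × 0.24 / (4 × 5.67×10⁻⁸)]^(1/4) = (1.19×10⁹)^(1/4) = 186 K.

T_eq ≈ 186 K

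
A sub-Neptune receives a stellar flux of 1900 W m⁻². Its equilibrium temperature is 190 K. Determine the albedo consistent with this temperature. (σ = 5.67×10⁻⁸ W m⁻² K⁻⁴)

A ≈ 0.84

From T_eq⁴ = S(1−A)/(4σ): 1−A = 4σT_eq⁴/S.
1−A = 4 × 5.67×10⁻⁸ × (190)⁴ / 1900 = 0.156.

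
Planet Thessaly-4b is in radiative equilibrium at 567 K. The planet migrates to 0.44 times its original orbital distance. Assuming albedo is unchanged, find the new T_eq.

T_eq ∝ L^(1/4) · d^(−1/2).
T′ = 567 / 0.44^(1/2) = 855 K.

T_eq ≈ 855 K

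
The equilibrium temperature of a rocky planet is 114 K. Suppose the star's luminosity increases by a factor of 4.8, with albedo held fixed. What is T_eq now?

T_eq ∝ L^(1/4) · d^(−1/2).
T′ = 114 × 4.8^(1/4) = 169 K.

T_eq ≈ 169 K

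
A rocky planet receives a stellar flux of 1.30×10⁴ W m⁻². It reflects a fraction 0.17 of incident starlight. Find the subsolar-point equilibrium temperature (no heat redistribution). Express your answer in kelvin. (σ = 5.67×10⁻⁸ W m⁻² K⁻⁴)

At the subsolar point the surface absorbs S(1−A) and emits σT⁴ per unit area — no factor of 4, since only the local patch is in balance.
T = [1.30×10⁴ × 0.83 / 5.67×10⁻⁸]^(1/4) = (1.90×10¹¹)^(1/4) = 660 K.

T_ss ≈ 660 K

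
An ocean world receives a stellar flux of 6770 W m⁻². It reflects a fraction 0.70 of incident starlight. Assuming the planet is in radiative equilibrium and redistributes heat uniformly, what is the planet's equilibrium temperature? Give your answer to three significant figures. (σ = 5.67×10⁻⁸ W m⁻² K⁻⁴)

T_eq ≈ 308 K

Energy balance: absorbed = emitted ⇒ πR²·S(1−A) = 4πR²·σT_eq⁴, so T_eq⁴ = S(1−A)/(4σ).
T_eq = [6770 × 0.30 / (4 × 5.67×10⁻⁸)]^(1/4) = (8.96×10⁹)^(1/4) = 308 K.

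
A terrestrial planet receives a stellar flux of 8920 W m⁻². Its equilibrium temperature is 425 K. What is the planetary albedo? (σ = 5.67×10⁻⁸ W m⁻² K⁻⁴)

A ≈ 0.17

From T_eq⁴ = S(1−A)/(4σ): 1−A = 4σT_eq⁴/S.
1−A = 4 × 5.67×10⁻⁸ × (425)⁴ / 8920 = 0.830.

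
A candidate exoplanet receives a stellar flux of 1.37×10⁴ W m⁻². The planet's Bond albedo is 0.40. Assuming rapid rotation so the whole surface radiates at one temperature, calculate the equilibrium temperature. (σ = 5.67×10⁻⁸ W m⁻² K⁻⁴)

T_eq ≈ 436 K

Energy balance: absorbed = emitted ⇒ πR²·S(1−A) = 4πR²·σT_eq⁴, so T_eq⁴ = S(1−A)/(4σ).
T_eq = [1.37×10⁴ × 0.60 / (4 × 5.67×10⁻⁸)]^(1/4) = (3.62×10¹⁰)^(1/4) = 436 K.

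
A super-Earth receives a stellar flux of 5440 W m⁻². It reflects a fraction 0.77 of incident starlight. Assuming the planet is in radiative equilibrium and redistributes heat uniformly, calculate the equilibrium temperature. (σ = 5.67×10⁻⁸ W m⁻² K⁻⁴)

Energy balance: absorbed = emitted ⇒ πR²·S(1−A) = 4πR²·σT_eq⁴, so T_eq⁴ = S(1−A)/(4σ).
T_eq = [5440 × 0.23 / (4 × 5.67×10⁻⁸)]^(1/4) = (5.52×10⁹)^(1/4) = 273 K.

T_eq ≈ 273 K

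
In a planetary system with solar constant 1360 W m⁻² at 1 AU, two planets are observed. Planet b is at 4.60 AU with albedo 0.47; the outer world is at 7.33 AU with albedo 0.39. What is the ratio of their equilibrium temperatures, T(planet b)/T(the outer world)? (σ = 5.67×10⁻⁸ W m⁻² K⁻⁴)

T_eq = [S₀(1−A)/(4σd²)]^(1/4), so T ∝ (1−A)^(1/4) / √d.
T₁ = [1360×0.53/(4×5.67×10⁻⁸×4.60²)]^(1/4) = 110.70 K.
T₂ = [1360×0.61/(4×5.67×10⁻⁸×7.33²)]^(1/4) = 90.84 K.

T₁/T₂ ≈ 1.219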